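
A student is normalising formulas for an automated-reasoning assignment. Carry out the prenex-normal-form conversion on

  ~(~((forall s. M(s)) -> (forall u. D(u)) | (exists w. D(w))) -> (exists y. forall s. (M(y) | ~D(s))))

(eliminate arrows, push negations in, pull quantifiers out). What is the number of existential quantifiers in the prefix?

Eliminate → and ↔ using ¬ and ∨.
  ~(~~(~(forall s. M(s)) | (forall u. D(u)) | (exists w. D(w))) | (exists y. forall s. (M(y) | ~D(s))))
Drive negations inward (¬∀x A ≡ ∃x ¬A, ¬∃x A ≡ ∀x ¬A, De Morgan for ∧/∨):
  (forall s. M(s)) & (exists u. ~D(u)) & (forall w. ~D(w)) & (forall y. exists s. (~M(y) & D(s)))
Rename bound variables to avoid capture: s↦x.
  (forall s. M(s)) & (exists u. ~D(u)) & (forall w. ~D(w)) & (forall y. exists x. (~M(y) & D(x)))
Pull the quantifiers to the front (each side's bound variable is not free in the other side):
  forall s. exists u. forall w. forall y. exists x. (M(s) & ~D(u) & ~D(w) & ~M(y) & D(x))
The prefix is forall s exists u forall w forall y exists x: 3 universal, 2 existential.

2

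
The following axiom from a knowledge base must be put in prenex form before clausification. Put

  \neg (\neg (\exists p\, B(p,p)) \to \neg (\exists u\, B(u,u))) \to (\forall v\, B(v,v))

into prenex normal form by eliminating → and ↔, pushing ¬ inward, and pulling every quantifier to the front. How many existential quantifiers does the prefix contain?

Rewrite implications/biconditionals: A → B as ¬A ∨ B.
  \neg \neg (\neg \neg (\exists p\, B(p,p)) \lor \neg (\exists u\, B(u,u))) \lor (\forall v\, B(v,v))
Drive negations inward (¬∀x A ≡ ∃x ¬A, ¬∃x A ≡ ∀x ¬A, De Morgan for ∧/∨):
  (\exists p\, B(p,p)) \lor (\forall u\, \neg B(u,u)) \lor (\forall v\, B(v,v))
All bound variables are already distinct, so no renaming is needed.
Extract every quantifier outward, since the variables are now distinct and don't occur free across branches:
  \exists p\, \forall u\, \forall v\, (B(p,p) \lor \neg B(u,u) \lor B(v,v))
The prefix is \exists p \forall u \forall v: 2 universal, 1 existential.

1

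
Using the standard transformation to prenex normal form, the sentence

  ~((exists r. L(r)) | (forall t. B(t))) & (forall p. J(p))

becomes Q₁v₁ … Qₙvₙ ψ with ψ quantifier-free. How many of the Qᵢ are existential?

Move each ¬ inward, flipping quantifiers it crosses:
  (forall r. ~L(r)) & (exists t. ~B(t)) & (forall p. J(p))
All bound variables are already distinct, so no renaming is needed.
Pull the quantifiers to the front (each side's bound variable is not free in the other side):
  forall r. exists t. forall p. (~L(r) & ~B(t) & J(p))
The prefix is forall r exists t forall p: 2 universal, 1 existential.

1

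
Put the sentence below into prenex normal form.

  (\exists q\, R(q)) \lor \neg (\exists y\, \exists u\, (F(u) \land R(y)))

Drive negations inward (¬∀x A ≡ ∃x ¬A, ¬∃x A ≡ ∀x ¬A, De Morgan for ∧/∨):
  (\exists q\, R(q)) \lor (\forall y\, \forall u\, (\neg F(u) \lor \neg R(y)))
All bound variables are already distinct, so no renaming is needed.
Pull the quantifiers to the front (each side's bound variable is not free in the other side):
  \exists q\, \forall y\, \forall u\, (R(q) \lor \neg F(u) \lor \neg R(y))

\exists q\, \forall y\, \forall u\, (R(q) \lor \neg F(u) \lor \neg R(y))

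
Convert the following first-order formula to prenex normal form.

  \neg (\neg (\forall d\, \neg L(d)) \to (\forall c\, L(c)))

\exists d\, \exists c\, (L(d) \land \neg L(c))

Eliminate → and ↔ using ¬ and ∨.
  \neg (\neg \neg (\forall d\, \neg L(d)) \lor (\forall c\, L(c)))
Push ¬ through the quantifiers and connectives to reach negation normal form:
  (\exists d\, L(d)) \land (\exists c\, \neg L(c))
Pull the quantifiers to the front (each side's bound variable is not free in the other side):
  \exists d\, \exists c\, (L(d) \land \neg L(c))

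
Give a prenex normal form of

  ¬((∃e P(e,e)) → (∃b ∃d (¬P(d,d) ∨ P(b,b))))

Rewrite implications/biconditionals: A → B as ¬A ∨ B.
  ¬(¬(∃e P(e,e)) ∨ (∃b ∃d (¬P(d,d) ∨ P(b,b))))
Push ¬ through the quantifiers and connectives to reach negation normal form:
  (∃e P(e,e)) ∧ (∀b ∀d (P(d,d) ∧ ¬P(b,b)))
All bound variables are already distinct, so no renaming is needed.
Finally move all quantifiers to the prefix:
  ∃e ∀b ∀d (P(e,e) ∧ P(d,d) ∧ ¬P(b,b))

∃e ∀b ∀d (P(e,e) ∧ P(d,d) ∧ ¬P(b,b))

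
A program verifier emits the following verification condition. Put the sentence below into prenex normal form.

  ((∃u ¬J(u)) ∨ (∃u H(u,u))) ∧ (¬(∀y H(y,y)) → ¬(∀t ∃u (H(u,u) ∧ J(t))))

Eliminate → and ↔ using ¬ and ∨.
  ((∃u ¬J(u)) ∨ (∃u H(u,u))) ∧ (¬¬(∀y H(y,y)) ∨ ¬(∀t ∃u (H(u,u) ∧ J(t))))
Drive negations inward (¬∀x A ≡ ∃x ¬A, ¬∃x A ≡ ∀x ¬A, De Morgan for ∧/∨):
  ((∃u ¬J(u)) ∨ (∃u H(u,u))) ∧ ((∀y H(y,y)) ∨ (∃t ∀u (¬H(u,u) ∨ ¬J(t))))
Standardize variables apart so no two quantifiers bind the same name: u↦x, u↦v1.
  ((∃u ¬J(u)) ∨ (∃x H(x,x))) ∧ ((∀y H(y,y)) ∨ (∃t ∀v1 (¬H(v1,v1) ∨ ¬J(t))))
Extract every quantifier outward, since the variables are now distinct and don't occur free across branches:
  ∃u ∃x ∀y ∃t ∀v1 ((¬J(u) ∨ H(x,x)) ∧ (H(y,y) ∨ ¬H(v1,v1) ∨ ¬J(t)))

∃u ∃x ∀y ∃t ∀v1 ((¬J(u) ∨ H(x,x)) ∧ (H(y,y) ∨ ¬H(v1,v1) ∨ ¬J(t)))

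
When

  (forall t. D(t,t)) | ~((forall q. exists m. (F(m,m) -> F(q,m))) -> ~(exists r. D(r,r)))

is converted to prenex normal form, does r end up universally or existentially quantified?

existential

Eliminate → and ↔ using ¬ and ∨.
  (forall t. D(t,t)) | ~(~(forall q. exists m. (~F(m,m) | F(q,m))) | ~(exists r. D(r,r)))
Push ¬ through the quantifiers and connectives to reach negation normal form:
  (forall t. D(t,t)) | (forall q. exists m. (~F(m,m) | F(q,m))) & (exists r. D(r,r))
All bound variables are already distinct, so no renaming is needed.
Pull the quantifiers to the front (each side's bound variable is not free in the other side):
  forall t. forall q. exists m. exists r. (D(t,t) | (~F(m,m) | F(q,m)) & D(r,r))
The quantifier exists r sits under an even number of negations (counting the antecedent side of each →), so it remains existential.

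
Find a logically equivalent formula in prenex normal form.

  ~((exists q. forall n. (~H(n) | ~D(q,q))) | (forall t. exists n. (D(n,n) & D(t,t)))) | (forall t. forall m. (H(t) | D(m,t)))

forall q. exists n. exists t. forall a. forall z. forall m. (H(n) & D(q,q) & (~D(a,a) | ~D(t,t)) | H(z) | D(m,z))

Drive negations inward (¬∀x A ≡ ∃x ¬A, ¬∃x A ≡ ∀x ¬A, De Morgan for ∧/∨):
  (forall q. exists n. (H(n) & D(q,q))) & (exists t. forall n. (~D(n,n) | ~D(t,t))) | (forall t. forall m. (H(t) | D(m,t)))
Standardize variables apart so no two quantifiers bind the same name: n↦a, t↦z.
  (forall q. exists n. (H(n) & D(q,q))) & (exists t. forall a. (~D(a,a) | ~D(t,t))) | (forall z. forall m. (H(z) | D(m,z)))
Pull the quantifiers to the front (each side's bound variable is not free in the other side):
  forall q. exists n. exists t. forall a. forall z. forall m. (H(n) & D(q,q) & (~D(a,a) | ~D(t,t)) | H(z) | D(m,z))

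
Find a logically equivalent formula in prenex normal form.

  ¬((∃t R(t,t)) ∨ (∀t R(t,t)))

∀t ∃x1 (¬R(t,t) ∧ ¬R(x1,x1))

Drive negations inward (¬∀x A ≡ ∃x ¬A, ¬∃x A ≡ ∀x ¬A, De Morgan for ∧/∨):
  (∀t ¬R(t,t)) ∧ (∃t ¬R(t,t))
Standardize variables apart so no two quantifiers bind the same name: t↦x1.
  (∀t ¬R(t,t)) ∧ (∃x1 ¬R(x1,x1))
Extract every quantifier outward, since the variables are now distinct and don't occur free across branches:
  ∀t ∃x1 (¬R(t,t) ∧ ¬R(x1,x1))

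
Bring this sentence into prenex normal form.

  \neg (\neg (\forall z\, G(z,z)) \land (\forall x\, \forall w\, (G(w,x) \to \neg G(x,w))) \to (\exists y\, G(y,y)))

Eliminate → and ↔ using ¬ and ∨.
  \neg (\neg (\neg (\forall z\, G(z,z)) \land (\forall x\, \forall w\, (\neg G(w,x) \lor \neg G(x,w)))) \lor (\exists y\, G(y,y)))
Drive negations inward (¬∀x A ≡ ∃x ¬A, ¬∃x A ≡ ∀x ¬A, De Morgan for ∧/∨):
  (\exists z\, \neg G(z,z)) \land (\forall x\, \forall w\, (\neg G(w,x) \lor \neg G(x,w))) \land (\forall y\, \neg G(y,y))
Finally move all quantifiers to the prefix:
  \exists z\, \forall x\, \forall w\, \forall y\, (\neg G(z,z) \land (\neg G(w,x) \lor \neg G(x,w)) \land \neg G(y,y))

\exists z\, \forall x\, \forall w\, \forall y\, (\neg G(z,z) \land (\neg G(w,x) \lor \neg G(x,w)) \land \neg G(y,y))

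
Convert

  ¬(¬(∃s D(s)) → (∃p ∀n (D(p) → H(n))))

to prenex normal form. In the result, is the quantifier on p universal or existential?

Eliminate → and ↔ using ¬ and ∨.
  ¬(¬¬(∃s D(s)) ∨ (∃p ∀n (¬D(p) ∨ H(n))))
Drive negations inward (¬∀x A ≡ ∃x ¬A, ¬∃x A ≡ ∀x ¬A, De Morgan for ∧/∨):
  (∀s ¬D(s)) ∧ (∀p ∃n (D(p) ∧ ¬H(n)))
All bound variables are already distinct, so no renaming is needed.
Extract every quantifier outward, since the variables are now distinct and don't occur free across branches:
  ∀s ∀p ∃n (¬D(s) ∧ D(p) ∧ ¬H(n))
The quantifier ∃p sits under an odd number of negations (counting the antecedent side of each →), so it flips to ∀p.

universal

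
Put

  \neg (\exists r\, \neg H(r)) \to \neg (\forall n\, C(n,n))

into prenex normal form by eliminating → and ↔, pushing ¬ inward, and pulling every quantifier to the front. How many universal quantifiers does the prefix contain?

0

First replace A → B with ¬A ∨ B.
  \neg \neg (\exists r\, \neg H(r)) \lor \neg (\forall n\, C(n,n))
Drive negations inward (¬∀x A ≡ ∃x ¬A, ¬∃x A ≡ ∀x ¬A, De Morgan for ∧/∨):
  (\exists r\, \neg H(r)) \lor (\exists n\, \neg C(n,n))
All bound variables are already distinct, so no renaming is needed.
Extract every quantifier outward, since the variables are now distinct and don't occur free across branches:
  \exists r\, \exists n\, (\neg H(r) \lor \neg C(n,n))
The prefix is \exists r \exists n: 0 universal, 2 existential.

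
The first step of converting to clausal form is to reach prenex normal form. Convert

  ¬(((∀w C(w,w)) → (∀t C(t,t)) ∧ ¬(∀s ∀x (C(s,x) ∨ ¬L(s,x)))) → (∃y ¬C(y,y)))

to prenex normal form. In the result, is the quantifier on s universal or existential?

Eliminate → and ↔ using ¬ and ∨.
  ¬(¬(¬(∀w C(w,w)) ∨ (∀t C(t,t)) ∧ ¬(∀s ∀x (C(s,x) ∨ ¬L(s,x)))) ∨ (∃y ¬C(y,y)))
Drive negations inward (¬∀x A ≡ ∃x ¬A, ¬∃x A ≡ ∀x ¬A, De Morgan for ∧/∨):
  ((∃w ¬C(w,w)) ∨ (∀t C(t,t)) ∧ (∃s ∃x (¬C(s,x) ∧ L(s,x)))) ∧ (∀y C(y,y))
Pull the quantifiers to the front (each side's bound variable is not free in the other side):
  ∃w ∀t ∃s ∃x ∀y ((¬C(w,w) ∨ C(t,t) ∧ ¬C(s,x) ∧ L(s,x)) ∧ C(y,y))
The quantifier ∀s sits under an odd number of negations (counting the antecedent side of each →), so it flips to ∃s.

existential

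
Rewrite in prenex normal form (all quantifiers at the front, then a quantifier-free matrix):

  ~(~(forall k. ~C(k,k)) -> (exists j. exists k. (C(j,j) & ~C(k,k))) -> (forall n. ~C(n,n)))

exists k. exists j. exists v1. exists n. (C(k,k) & C(j,j) & ~C(v1,v1) & C(n,n))

Rewrite implications/biconditionals: A → B as ¬A ∨ B.
  ~(~~(forall k. ~C(k,k)) | ~(exists j. exists k. (C(j,j) & ~C(k,k))) | (forall n. ~C(n,n)))
Push ¬ through the quantifiers and connectives to reach negation normal form:
  (exists k. C(k,k)) & (exists j. exists k. (C(j,j) & ~C(k,k))) & (exists n. C(n,n))
Standardize variables apart so no two quantifiers bind the same name: k↦v1.
  (exists k. C(k,k)) & (exists j. exists v1. (C(j,j) & ~C(v1,v1))) & (exists n. C(n,n))
Pull the quantifiers to the front (each side's bound variable is not free in the other side):
  exists k. exists j. exists v1. exists n. (C(k,k) & C(j,j) & ~C(v1,v1) & C(n,n))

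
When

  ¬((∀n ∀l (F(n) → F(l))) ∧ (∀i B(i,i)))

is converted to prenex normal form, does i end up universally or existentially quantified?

existential

Eliminate → and ↔ using ¬ and ∨.
  ¬((∀n ∀l (¬F(n) ∨ F(l))) ∧ (∀i B(i,i)))
Push ¬ through the quantifiers and connectives to reach negation normal form:
  (∃n ∃l (F(n) ∧ ¬F(l))) ∨ (∃i ¬B(i,i))
All bound variables are already distinct, so no renaming is needed.
Pull the quantifiers to the front (each side's bound variable is not free in the other side):
  ∃n ∃l ∃i (F(n) ∧ ¬F(l) ∨ ¬B(i,i))
The quantifier ∀i sits under an odd number of negations (counting the antecedent side of each →), so it flips to ∃i.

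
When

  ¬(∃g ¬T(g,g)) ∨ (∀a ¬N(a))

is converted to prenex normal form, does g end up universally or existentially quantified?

universal

Move each ¬ inward, flipping quantifiers it crosses:
  (∀g T(g,g)) ∨ (∀a ¬N(a))
Extract every quantifier outward, since the variables are now distinct and don't occur free across branches:
  ∀g ∀a (T(g,g) ∨ ¬N(a))
The quantifier ∃g sits under an odd number of negations, so it flips to ∀g.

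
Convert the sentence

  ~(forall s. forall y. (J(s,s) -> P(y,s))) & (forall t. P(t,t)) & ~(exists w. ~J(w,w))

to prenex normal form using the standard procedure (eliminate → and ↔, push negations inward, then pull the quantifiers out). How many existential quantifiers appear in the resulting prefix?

2

First replace A → B with ¬A ∨ B.
  ~(forall s. forall y. (~J(s,s) | P(y,s))) & (forall t. P(t,t)) & ~(exists w. ~J(w,w))
Push ¬ through the quantifiers and connectives to reach negation normal form:
  (exists s. exists y. (J(s,s) & ~P(y,s))) & (forall t. P(t,t)) & (forall w. J(w,w))
All bound variables are already distinct, so no renaming is needed.
Pull the quantifiers to the front (each side's bound variable is not free in the other side):
  exists s. exists y. forall t. forall w. (J(s,s) & ~P(y,s) & P(t,t) & J(w,w))
The prefix is exists s exists y forall t forall w: 2 universal, 2 existential.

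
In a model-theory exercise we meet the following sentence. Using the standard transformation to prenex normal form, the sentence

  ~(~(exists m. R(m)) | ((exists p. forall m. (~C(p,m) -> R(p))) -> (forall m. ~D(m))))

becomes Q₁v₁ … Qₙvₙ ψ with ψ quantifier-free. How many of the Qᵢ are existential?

3

Rewrite implications/biconditionals: A → B as ¬A ∨ B.
  ~(~(exists m. R(m)) | ~(exists p. forall m. (~~C(p,m) | R(p))) | (forall m. ~D(m)))
Move each ¬ inward, flipping quantifiers it crosses:
  (exists m. R(m)) & (exists p. forall m. (C(p,m) | R(p))) & (exists m. D(m))
Rename bound variables to avoid capture: m↦z, m↦r.
  (exists m. R(m)) & (exists p. forall z. (C(p,z) | R(p))) & (exists r. D(r))
Finally move all quantifiers to the prefix:
  exists m. exists p. forall z. exists r. (R(m) & (C(p,z) | R(p)) & D(r))
The prefix is exists m exists p forall z exists r: 1 universal, 3 existential.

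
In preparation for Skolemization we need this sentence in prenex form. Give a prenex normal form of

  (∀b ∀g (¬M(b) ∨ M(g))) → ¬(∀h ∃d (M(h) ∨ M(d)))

∃b ∃g ∃h ∀d (M(b) ∧ ¬M(g) ∨ ¬M(h) ∧ ¬M(d))

First replace A → B with ¬A ∨ B.
  ¬(∀b ∀g (¬M(b) ∨ M(g))) ∨ ¬(∀h ∃d (M(h) ∨ M(d)))
Move each ¬ inward, flipping quantifiers it crosses:
  (∃b ∃g (M(b) ∧ ¬M(g))) ∨ (∃h ∀d (¬M(h) ∧ ¬M(d)))
Pull the quantifiers to the front (each side's bound variable is not free in the other side):
  ∃b ∃g ∃h ∀d (M(b) ∧ ¬M(g) ∨ ¬M(h) ∧ ¬M(d))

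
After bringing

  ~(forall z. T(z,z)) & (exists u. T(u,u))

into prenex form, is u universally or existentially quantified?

Push ¬ through the quantifiers and connectives to reach negation normal form:
  (exists z. ~T(z,z)) & (exists u. T(u,u))
Extract every quantifier outward, since the variables are now distinct and don't occur free across branches:
  exists z. exists u. (~T(z,z) & T(u,u))
The quantifier exists u sits under an even number of negations, so it remains existential.

existential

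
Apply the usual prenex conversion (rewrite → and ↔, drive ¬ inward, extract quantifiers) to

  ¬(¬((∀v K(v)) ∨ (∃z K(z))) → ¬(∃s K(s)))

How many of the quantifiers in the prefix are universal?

1

Rewrite implications/biconditionals: A → B as ¬A ∨ B.
  ¬(¬¬((∀v K(v)) ∨ (∃z K(z))) ∨ ¬(∃s K(s)))
Push ¬ through the quantifiers and connectives to reach negation normal form:
  (∃v ¬K(v)) ∧ (∀z ¬K(z)) ∧ (∃s K(s))
Pull the quantifiers to the front (each side's bound variable is not free in the other side):
  ∃v ∀z ∃s (¬K(v) ∧ ¬K(z) ∧ K(s))
The prefix is ∃v ∀z ∃s: 1 universal, 2 existential.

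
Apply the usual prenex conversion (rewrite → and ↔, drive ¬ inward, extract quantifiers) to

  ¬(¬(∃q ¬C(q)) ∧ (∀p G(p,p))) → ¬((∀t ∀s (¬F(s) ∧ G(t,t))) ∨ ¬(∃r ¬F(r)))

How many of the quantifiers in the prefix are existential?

3

Rewrite implications/biconditionals: A → B as ¬A ∨ B.
  ¬¬(¬(∃q ¬C(q)) ∧ (∀p G(p,p))) ∨ ¬((∀t ∀s (¬F(s) ∧ G(t,t))) ∨ ¬(∃r ¬F(r)))
Drive negations inward (¬∀x A ≡ ∃x ¬A, ¬∃x A ≡ ∀x ¬A, De Morgan for ∧/∨):
  (∀q C(q)) ∧ (∀p G(p,p)) ∨ (∃t ∃s (F(s) ∨ ¬G(t,t))) ∧ (∃r ¬F(r))
All bound variables are already distinct, so no renaming is needed.
Pull the quantifiers to the front (each side's bound variable is not free in the other side):
  ∀q ∀p ∃t ∃s ∃r (C(q) ∧ G(p,p) ∨ (F(s) ∨ ¬G(t,t)) ∧ ¬F(r))
The prefix is ∀q ∀p ∃t ∃s ∃r: 2 universal, 3 existential.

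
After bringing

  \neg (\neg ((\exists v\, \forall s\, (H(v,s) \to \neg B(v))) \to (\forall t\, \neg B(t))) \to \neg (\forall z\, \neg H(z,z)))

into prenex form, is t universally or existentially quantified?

existential

First replace A → B with ¬A ∨ B.
  \neg (\neg \neg (\neg (\exists v\, \forall s\, (\neg H(v,s) \lor \neg B(v))) \lor (\forall t\, \neg B(t))) \lor \neg (\forall z\, \neg H(z,z)))
Move each ¬ inward, flipping quantifiers it crosses:
  (\exists v\, \forall s\, (\neg H(v,s) \lor \neg B(v))) \land (\exists t\, B(t)) \land (\forall z\, \neg H(z,z))
Extract every quantifier outward, since the variables are now distinct and don't occur free across branches:
  \exists v\, \forall s\, \exists t\, \forall z\, ((\neg H(v,s) \lor \neg B(v)) \land B(t) \land \neg H(z,z))
The quantifier \forall t sits under an odd number of negations (counting the antecedent side of each →), so it flips to \exists t.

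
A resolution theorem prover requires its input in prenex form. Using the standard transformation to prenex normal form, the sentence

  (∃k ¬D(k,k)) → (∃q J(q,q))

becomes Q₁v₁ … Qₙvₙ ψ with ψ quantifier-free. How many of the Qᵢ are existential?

Eliminate → and ↔ using ¬ and ∨.
  ¬(∃k ¬D(k,k)) ∨ (∃q J(q,q))
Drive negations inward (¬∀x A ≡ ∃x ¬A, ¬∃x A ≡ ∀x ¬A, De Morgan for ∧/∨):
  (∀k D(k,k)) ∨ (∃q J(q,q))
Extract every quantifier outward, since the variables are now distinct and don't occur free across branches:
  ∀k ∃q (D(k,k) ∨ J(q,q))
The prefix is ∀k ∃q: 1 universal, 1 existential.

1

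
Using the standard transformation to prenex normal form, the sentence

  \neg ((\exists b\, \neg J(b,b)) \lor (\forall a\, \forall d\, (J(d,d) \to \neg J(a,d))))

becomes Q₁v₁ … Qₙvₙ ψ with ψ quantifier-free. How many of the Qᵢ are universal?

1

First replace A → B with ¬A ∨ B.
  \neg ((\exists b\, \neg J(b,b)) \lor (\forall a\, \forall d\, (\neg J(d,d) \lor \neg J(a,d))))
Push ¬ through the quantifiers and connectives to reach negation normal form:
  (\forall b\, J(b,b)) \land (\exists a\, \exists d\, (J(d,d) \land J(a,d)))
All bound variables are already distinct, so no renaming is needed.
Extract every quantifier outward, since the variables are now distinct and don't occur free across branches:
  \forall b\, \exists a\, \exists d\, (J(b,b) \land J(d,d) \land J(a,d))
The prefix is \forall b \exists a \exists d: 1 universal, 2 existential.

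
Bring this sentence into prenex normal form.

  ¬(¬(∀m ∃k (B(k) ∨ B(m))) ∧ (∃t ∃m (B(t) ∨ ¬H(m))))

∀m ∃k ∀t ∀s (B(k) ∨ B(m) ∨ ¬B(t) ∧ H(s))

Push ¬ through the quantifiers and connectives to reach negation normal form:
  (∀m ∃k (B(k) ∨ B(m))) ∨ (∀t ∀m (¬B(t) ∧ H(m)))
Standardize variables apart so no two quantifiers bind the same name: m↦s.
  (∀m ∃k (B(k) ∨ B(m))) ∨ (∀t ∀s (¬B(t) ∧ H(s)))
Extract every quantifier outward, since the variables are now distinct and don't occur free across branches:
  ∀m ∃k ∀t ∀s (B(k) ∨ B(m) ∨ ¬B(t) ∧ H(s))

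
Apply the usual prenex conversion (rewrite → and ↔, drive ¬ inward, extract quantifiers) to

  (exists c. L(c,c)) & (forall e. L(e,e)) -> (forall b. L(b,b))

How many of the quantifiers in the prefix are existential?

1

Eliminate → and ↔ using ¬ and ∨.
  ~((exists c. L(c,c)) & (forall e. L(e,e))) | (forall b. L(b,b))
Move each ¬ inward, flipping quantifiers it crosses:
  (forall c. ~L(c,c)) | (exists e. ~L(e,e)) | (forall b. L(b,b))
All bound variables are already distinct, so no renaming is needed.
Pull the quantifiers to the front (each side's bound variable is not free in the other side):
  forall c. exists e. forall b. (~L(c,c) | ~L(e,e) | L(b,b))
The prefix is forall c exists e forall b: 2 universal, 1 existential.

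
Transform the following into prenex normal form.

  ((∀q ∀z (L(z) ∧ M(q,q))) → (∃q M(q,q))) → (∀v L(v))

First replace A → B with ¬A ∨ B.
  ¬(¬(∀q ∀z (L(z) ∧ M(q,q))) ∨ (∃q M(q,q))) ∨ (∀v L(v))
Push ¬ through the quantifiers and connectives to reach negation normal form:
  (∀q ∀z (L(z) ∧ M(q,q))) ∧ (∀q ¬M(q,q)) ∨ (∀v L(v))
Standardize variables apart so no two quantifiers bind the same name: q↦u1.
  (∀q ∀z (L(z) ∧ M(q,q))) ∧ (∀u1 ¬M(u1,u1)) ∨ (∀v L(v))
Pull the quantifiers to the front (each side's bound variable is not free in the other side):
  ∀q ∀z ∀u1 ∀v (L(z) ∧ M(q,q) ∧ ¬M(u1,u1) ∨ L(v))

∀q ∀z ∀u1 ∀v (L(z) ∧ M(q,q) ∧ ¬M(u1,u1) ∨ L(v))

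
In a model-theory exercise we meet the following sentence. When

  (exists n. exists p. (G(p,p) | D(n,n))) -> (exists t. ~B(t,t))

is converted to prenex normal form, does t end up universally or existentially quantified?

Eliminate → and ↔ using ¬ and ∨.
  ~(exists n. exists p. (G(p,p) | D(n,n))) | (exists t. ~B(t,t))
Push ¬ through the quantifiers and connectives to reach negation normal form:
  (forall n. forall p. (~G(p,p) & ~D(n,n))) | (exists t. ~B(t,t))
All bound variables are already distinct, so no renaming is needed.
Finally move all quantifiers to the prefix:
  forall n. forall p. exists t. (~G(p,p) & ~D(n,n) | ~B(t,t))
The quantifier exists t sits under an even number of negations (counting the antecedent side of each →), so it remains existential.

existential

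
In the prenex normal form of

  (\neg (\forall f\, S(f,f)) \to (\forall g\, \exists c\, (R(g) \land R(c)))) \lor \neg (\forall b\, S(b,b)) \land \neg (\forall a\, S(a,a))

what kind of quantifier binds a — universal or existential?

existential

Rewrite implications/biconditionals: A → B as ¬A ∨ B.
  \neg \neg (\forall f\, S(f,f)) \lor (\forall g\, \exists c\, (R(g) \land R(c))) \lor \neg (\forall b\, S(b,b)) \land \neg (\forall a\, S(a,a))
Drive negations inward (¬∀x A ≡ ∃x ¬A, ¬∃x A ≡ ∀x ¬A, De Morgan for ∧/∨):
  (\forall f\, S(f,f)) \lor (\forall g\, \exists c\, (R(g) \land R(c))) \lor (\exists b\, \neg S(b,b)) \land (\exists a\, \neg S(a,a))
All bound variables are already distinct, so no renaming is needed.
Extract every quantifier outward, since the variables are now distinct and don't occur free across branches:
  \forall f\, \forall g\, \exists c\, \exists b\, \exists a\, (S(f,f) \lor R(g) \land R(c) \lor \neg S(b,b) \land \neg S(a,a))
The quantifier \forall a sits under an odd number of negations (counting the antecedent side of each →), so it flips to \exists a.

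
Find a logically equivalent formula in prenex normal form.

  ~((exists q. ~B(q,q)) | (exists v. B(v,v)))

Drive negations inward (¬∀x A ≡ ∃x ¬A, ¬∃x A ≡ ∀x ¬A, De Morgan for ∧/∨):
  (forall q. B(q,q)) & (forall v. ~B(v,v))
Finally move all quantifiers to the prefix:
  forall q. forall v. (B(q,q) & ~B(v,v))

forall q. forall v. (B(q,q) & ~B(v,v))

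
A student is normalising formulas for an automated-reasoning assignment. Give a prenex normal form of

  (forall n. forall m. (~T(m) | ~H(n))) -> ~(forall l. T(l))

exists n. exists m. exists l. (T(m) & H(n) | ~T(l))

Eliminate → and ↔ using ¬ and ∨.
  ~(forall n. forall m. (~T(m) | ~H(n))) | ~(forall l. T(l))
Move each ¬ inward, flipping quantifiers it crosses:
  (exists n. exists m. (T(m) & H(n))) | (exists l. ~T(l))
All bound variables are already distinct, so no renaming is needed.
Pull the quantifiers to the front (each side's bound variable is not free in the other side):
  exists n. exists m. exists l. (T(m) & H(n) | ~T(l))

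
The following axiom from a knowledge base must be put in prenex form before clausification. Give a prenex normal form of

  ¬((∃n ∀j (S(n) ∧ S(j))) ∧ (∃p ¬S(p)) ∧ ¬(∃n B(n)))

∀n ∃j ∀p ∃a (¬S(n) ∨ ¬S(j) ∨ S(p) ∨ B(a))

Move each ¬ inward, flipping quantifiers it crosses:
  (∀n ∃j (¬S(n) ∨ ¬S(j))) ∨ (∀p S(p)) ∨ (∃n B(n))
Standardize variables apart so no two quantifiers bind the same name: n↦a.
  (∀n ∃j (¬S(n) ∨ ¬S(j))) ∨ (∀p S(p)) ∨ (∃a B(a))
Finally move all quantifiers to the prefix:
  ∀n ∃j ∀p ∃a (¬S(n) ∨ ¬S(j) ∨ S(p) ∨ B(a))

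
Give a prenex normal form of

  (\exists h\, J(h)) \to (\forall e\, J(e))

First replace A → B with ¬A ∨ B.
  \neg (\exists h\, J(h)) \lor (\forall e\, J(e))
Drive negations inward (¬∀x A ≡ ∃x ¬A, ¬∃x A ≡ ∀x ¬A, De Morgan for ∧/∨):
  (\forall h\, \neg J(h)) \lor (\forall e\, J(e))
Finally move all quantifiers to the prefix:
  \forall h\, \forall e\, (\neg J(h) \lor J(e))

\forall h\, \forall e\, (\neg J(h) \lor J(e))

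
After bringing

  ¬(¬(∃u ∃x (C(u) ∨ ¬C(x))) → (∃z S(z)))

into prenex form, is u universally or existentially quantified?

Eliminate → and ↔ using ¬ and ∨.
  ¬(¬¬(∃u ∃x (C(u) ∨ ¬C(x))) ∨ (∃z S(z)))
Drive negations inward (¬∀x A ≡ ∃x ¬A, ¬∃x A ≡ ∀x ¬A, De Morgan for ∧/∨):
  (∀u ∀x (¬C(u) ∧ C(x))) ∧ (∀z ¬S(z))
Pull the quantifiers to the front (each side's bound variable is not free in the other side):
  ∀u ∀x ∀z (¬C(u) ∧ C(x) ∧ ¬S(z))
The quantifier ∃u sits under an odd number of negations (counting the antecedent side of each →), so it flips to ∀u.

universal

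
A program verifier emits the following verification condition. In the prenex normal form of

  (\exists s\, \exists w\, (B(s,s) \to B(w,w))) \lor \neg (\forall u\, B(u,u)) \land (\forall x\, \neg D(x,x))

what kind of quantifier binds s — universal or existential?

existential

Eliminate → and ↔ using ¬ and ∨.
  (\exists s\, \exists w\, (\neg B(s,s) \lor B(w,w))) \lor \neg (\forall u\, B(u,u)) \land (\forall x\, \neg D(x,x))
Drive negations inward (¬∀x A ≡ ∃x ¬A, ¬∃x A ≡ ∀x ¬A, De Morgan for ∧/∨):
  (\exists s\, \exists w\, (\neg B(s,s) \lor B(w,w))) \lor (\exists u\, \neg B(u,u)) \land (\forall x\, \neg D(x,x))
All bound variables are already distinct, so no renaming is needed.
Pull the quantifiers to the front (each side's bound variable is not free in the other side):
  \exists s\, \exists w\, \exists u\, \forall x\, (\neg B(s,s) \lor B(w,w) \lor \neg B(u,u) \land \neg D(x,x))
The quantifier \exists s sits under an even number of negations (counting the antecedent side of each →), so it remains existential.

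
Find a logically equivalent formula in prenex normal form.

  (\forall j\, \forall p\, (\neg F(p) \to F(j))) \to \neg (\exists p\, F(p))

\exists j\, \exists p\, \forall b\, (\neg F(p) \land \neg F(j) \lor \neg F(b))

Rewrite implications/biconditionals: A → B as ¬A ∨ B.
  \neg (\forall j\, \forall p\, (\neg \neg F(p) \lor F(j))) \lor \neg (\exists p\, F(p))
Drive negations inward (¬∀x A ≡ ∃x ¬A, ¬∃x A ≡ ∀x ¬A, De Morgan for ∧/∨):
  (\exists j\, \exists p\, (\neg F(p) \land \neg F(j))) \lor (\forall p\, \neg F(p))
Rename bound variables to avoid capture: p↦b.
  (\exists j\, \exists p\, (\neg F(p) \land \neg F(j))) \lor (\forall b\, \neg F(b))
Pull the quantifiers to the front (each side's bound variable is not free in the other side):
  \exists j\, \exists p\, \forall b\, (\neg F(p) \land \neg F(j) \lor \neg F(b))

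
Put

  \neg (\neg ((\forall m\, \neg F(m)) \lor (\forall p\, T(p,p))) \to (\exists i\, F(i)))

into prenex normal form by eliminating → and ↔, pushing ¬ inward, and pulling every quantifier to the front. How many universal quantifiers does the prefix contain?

1

Rewrite implications/biconditionals: A → B as ¬A ∨ B.
  \neg (\neg \neg ((\forall m\, \neg F(m)) \lor (\forall p\, T(p,p))) \lor (\exists i\, F(i)))
Drive negations inward (¬∀x A ≡ ∃x ¬A, ¬∃x A ≡ ∀x ¬A, De Morgan for ∧/∨):
  (\exists m\, F(m)) \land (\exists p\, \neg T(p,p)) \land (\forall i\, \neg F(i))
Extract every quantifier outward, since the variables are now distinct and don't occur free across branches:
  \exists m\, \exists p\, \forall i\, (F(m) \land \neg T(p,p) \land \neg F(i))
The prefix is \exists m \exists p \forall i: 1 universal, 2 existential.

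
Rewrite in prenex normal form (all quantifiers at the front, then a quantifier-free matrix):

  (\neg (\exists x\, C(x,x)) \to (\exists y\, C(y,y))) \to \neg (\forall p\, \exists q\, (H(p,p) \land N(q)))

Eliminate → and ↔ using ¬ and ∨.
  \neg (\neg \neg (\exists x\, C(x,x)) \lor (\exists y\, C(y,y))) \lor \neg (\forall p\, \exists q\, (H(p,p) \land N(q)))
Move each ¬ inward, flipping quantifiers it crosses:
  (\forall x\, \neg C(x,x)) \land (\forall y\, \neg C(y,y)) \lor (\exists p\, \forall q\, (\neg H(p,p) \lor \neg N(q)))
All bound variables are already distinct, so no renaming is needed.
Finally move all quantifiers to the prefix:
  \forall x\, \forall y\, \exists p\, \forall q\, (\neg C(x,x) \land \neg C(y,y) \lor \neg H(p,p) \lor \neg N(q))

\forall x\, \forall y\, \exists p\, \forall q\, (\neg C(x,x) \land \neg C(y,y) \lor \neg H(p,p) \lor \neg N(q))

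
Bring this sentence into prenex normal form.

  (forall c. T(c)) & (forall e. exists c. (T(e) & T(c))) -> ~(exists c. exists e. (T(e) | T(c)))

exists c. exists e. forall a. forall y1. forall u. (~T(c) | ~T(e) | ~T(a) | ~T(u) & ~T(y1))

Rewrite implications/biconditionals: A → B as ¬A ∨ B.
  ~((forall c. T(c)) & (forall e. exists c. (T(e) & T(c)))) | ~(exists c. exists e. (T(e) | T(c)))
Push ¬ through the quantifiers and connectives to reach negation normal form:
  (exists c. ~T(c)) | (exists e. forall c. (~T(e) | ~T(c))) | (forall c. forall e. (~T(e) & ~T(c)))
Rename bound variables to avoid capture: c↦a, c↦y1, e↦u.
  (exists c. ~T(c)) | (exists e. forall a. (~T(e) | ~T(a))) | (forall y1. forall u. (~T(u) & ~T(y1)))
Finally move all quantifiers to the prefix:
  exists c. exists e. forall a. forall y1. forall u. (~T(c) | ~T(e) | ~T(a) | ~T(u) & ~T(y1))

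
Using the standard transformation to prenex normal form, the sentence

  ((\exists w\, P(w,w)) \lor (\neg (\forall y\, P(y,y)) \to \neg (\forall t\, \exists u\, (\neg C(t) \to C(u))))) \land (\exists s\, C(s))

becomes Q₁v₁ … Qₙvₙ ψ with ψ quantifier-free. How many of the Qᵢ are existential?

3

Eliminate → and ↔ using ¬ and ∨.
  ((\exists w\, P(w,w)) \lor \neg \neg (\forall y\, P(y,y)) \lor \neg (\forall t\, \exists u\, (\neg \neg C(t) \lor C(u)))) \land (\exists s\, C(s))
Push ¬ through the quantifiers and connectives to reach negation normal form:
  ((\exists w\, P(w,w)) \lor (\forall y\, P(y,y)) \lor (\exists t\, \forall u\, (\neg C(t) \land \neg C(u)))) \land (\exists s\, C(s))
All bound variables are already distinct, so no renaming is needed.
Extract every quantifier outward, since the variables are now distinct and don't occur free across branches:
  \exists w\, \forall y\, \exists t\, \forall u\, \exists s\, ((P(w,w) \lor P(y,y) \lor \neg C(t) \land \neg C(u)) \land C(s))
The prefix is \exists w \forall y \exists t \forall u \exists s: 2 universal, 3 existential.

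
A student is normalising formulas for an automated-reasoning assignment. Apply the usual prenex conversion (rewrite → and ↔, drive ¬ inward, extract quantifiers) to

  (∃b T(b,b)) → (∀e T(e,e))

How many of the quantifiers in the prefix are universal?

Eliminate → and ↔ using ¬ and ∨.
  ¬(∃b T(b,b)) ∨ (∀e T(e,e))
Push ¬ through the quantifiers and connectives to reach negation normal form:
  (∀b ¬T(b,b)) ∨ (∀e T(e,e))
All bound variables are already distinct, so no renaming is needed.
Extract every quantifier outward, since the variables are now distinct and don't occur free across branches:
  ∀b ∀e (¬T(b,b) ∨ T(e,e))
The prefix is ∀b ∀e: 2 universal, 0 existential.

2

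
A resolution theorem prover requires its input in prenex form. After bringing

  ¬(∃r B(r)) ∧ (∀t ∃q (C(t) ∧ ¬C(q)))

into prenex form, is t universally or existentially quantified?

universal

Move each ¬ inward, flipping quantifiers it crosses:
  (∀r ¬B(r)) ∧ (∀t ∃q (C(t) ∧ ¬C(q)))
Pull the quantifiers to the front (each side's bound variable is not free in the other side):
  ∀r ∀t ∃q (¬B(r) ∧ C(t) ∧ ¬C(q))
The quantifier ∀t sits under an even number of negations, so it remains universal.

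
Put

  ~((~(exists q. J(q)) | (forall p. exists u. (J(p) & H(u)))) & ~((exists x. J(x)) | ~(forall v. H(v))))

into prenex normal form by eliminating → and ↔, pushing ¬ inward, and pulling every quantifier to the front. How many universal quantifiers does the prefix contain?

1

Push ¬ through the quantifiers and connectives to reach negation normal form:
  (exists q. J(q)) & (exists p. forall u. (~J(p) | ~H(u))) | (exists x. J(x)) | (exists v. ~H(v))
All bound variables are already distinct, so no renaming is needed.
Extract every quantifier outward, since the variables are now distinct and don't occur free across branches:
  exists q. exists p. forall u. exists x. exists v. (J(q) & (~J(p) | ~H(u)) | J(x) | ~H(v))
The prefix is exists q exists p forall u exists x exists v: 1 universal, 4 existential.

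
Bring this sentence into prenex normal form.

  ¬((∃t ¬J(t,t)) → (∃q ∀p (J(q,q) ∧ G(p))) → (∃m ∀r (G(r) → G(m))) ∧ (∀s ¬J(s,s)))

∃t ∃q ∀p ∀m ∃r ∃s (¬J(t,t) ∧ J(q,q) ∧ G(p) ∧ (G(r) ∧ ¬G(m) ∨ J(s,s)))

Rewrite implications/biconditionals: A → B as ¬A ∨ B.
  ¬(¬(∃t ¬J(t,t)) ∨ ¬(∃q ∀p (J(q,q) ∧ G(p))) ∨ (∃m ∀r (¬G(r) ∨ G(m))) ∧ (∀s ¬J(s,s)))
Push ¬ through the quantifiers and connectives to reach negation normal form:
  (∃t ¬J(t,t)) ∧ (∃q ∀p (J(q,q) ∧ G(p))) ∧ ((∀m ∃r (G(r) ∧ ¬G(m))) ∨ (∃s J(s,s)))
All bound variables are already distinct, so no renaming is needed.
Pull the quantifiers to the front (each side's bound variable is not free in the other side):
  ∃t ∃q ∀p ∀m ∃r ∃s (¬J(t,t) ∧ J(q,q) ∧ G(p) ∧ (G(r) ∧ ¬G(m) ∨ J(s,s)))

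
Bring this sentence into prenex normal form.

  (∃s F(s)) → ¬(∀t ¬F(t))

∀s ∃t (¬F(s) ∨ F(t))

Eliminate → and ↔ using ¬ and ∨.
  ¬(∃s F(s)) ∨ ¬(∀t ¬F(t))
Drive negations inward (¬∀x A ≡ ∃x ¬A, ¬∃x A ≡ ∀x ¬A, De Morgan for ∧/∨):
  (∀s ¬F(s)) ∨ (∃t F(t))
All bound variables are already distinct, so no renaming is needed.
Pull the quantifiers to the front (each side's bound variable is not free in the other side):
  ∀s ∃t (¬F(s) ∨ F(t))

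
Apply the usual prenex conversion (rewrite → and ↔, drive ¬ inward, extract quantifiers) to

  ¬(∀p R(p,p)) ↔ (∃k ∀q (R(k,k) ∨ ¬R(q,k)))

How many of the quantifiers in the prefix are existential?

3

Eliminate → and ↔ using ¬ and ∨; A ↔ B as (¬A ∨ B) ∧ (¬B ∨ A).
  (¬¬(∀p R(p,p)) ∨ (∃k ∀q (R(k,k) ∨ ¬R(q,k)))) ∧ (¬(∃k ∀q (R(k,k) ∨ ¬R(q,k))) ∨ ¬(∀p R(p,p)))
Push ¬ through the quantifiers and connectives to reach negation normal form:
  ((∀p R(p,p)) ∨ (∃k ∀q (R(k,k) ∨ ¬R(q,k)))) ∧ ((∀k ∃q (¬R(k,k) ∧ R(q,k))) ∨ (∃p ¬R(p,p)))
Rename bound variables to avoid capture: k↦x, q↦t, p↦w1.
  ((∀p R(p,p)) ∨ (∃k ∀q (R(k,k) ∨ ¬R(q,k)))) ∧ ((∀x ∃t (¬R(x,x) ∧ R(t,x))) ∨ (∃w1 ¬R(w1,w1)))
Pull the quantifiers to the front (each side's bound variable is not free in the other side):
  ∀p ∃k ∀q ∀x ∃t ∃w1 ((R(p,p) ∨ R(k,k) ∨ ¬R(q,k)) ∧ (¬R(x,x) ∧ R(t,x) ∨ ¬R(w1,w1)))
The prefix is ∀p ∃k ∀q ∀x ∃t ∃w1: 3 universal, 3 existential.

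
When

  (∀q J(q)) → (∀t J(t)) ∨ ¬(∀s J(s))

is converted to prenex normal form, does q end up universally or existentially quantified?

Eliminate → and ↔ using ¬ and ∨.
  ¬(∀q J(q)) ∨ (∀t J(t)) ∨ ¬(∀s J(s))
Push ¬ through the quantifiers and connectives to reach negation normal form:
  (∃q ¬J(q)) ∨ (∀t J(t)) ∨ (∃s ¬J(s))
All bound variables are already distinct, so no renaming is needed.
Pull the quantifiers to the front (each side's bound variable is not free in the other side):
  ∃q ∀t ∃s (¬J(q) ∨ J(t) ∨ ¬J(s))
The quantifier ∀q sits under an odd number of negations (counting the antecedent side of each →), so it flips to ∃q.

existential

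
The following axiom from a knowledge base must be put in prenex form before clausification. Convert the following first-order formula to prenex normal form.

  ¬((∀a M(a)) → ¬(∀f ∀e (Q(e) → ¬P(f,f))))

Rewrite implications/biconditionals: A → B as ¬A ∨ B.
  ¬(¬(∀a M(a)) ∨ ¬(∀f ∀e (¬Q(e) ∨ ¬P(f,f))))
Push ¬ through the quantifiers and connectives to reach negation normal form:
  (∀a M(a)) ∧ (∀f ∀e (¬Q(e) ∨ ¬P(f,f)))
All bound variables are already distinct, so no renaming is needed.
Finally move all quantifiers to the prefix:
  ∀a ∀f ∀e (M(a) ∧ (¬Q(e) ∨ ¬P(f,f)))

∀a ∀f ∀e (M(a) ∧ (¬Q(e) ∨ ¬P(f,f)))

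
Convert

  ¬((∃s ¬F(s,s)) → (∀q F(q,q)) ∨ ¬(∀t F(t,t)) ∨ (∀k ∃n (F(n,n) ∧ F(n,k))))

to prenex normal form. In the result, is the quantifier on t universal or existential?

universal

First replace A → B with ¬A ∨ B.
  ¬(¬(∃s ¬F(s,s)) ∨ (∀q F(q,q)) ∨ ¬(∀t F(t,t)) ∨ (∀k ∃n (F(n,n) ∧ F(n,k))))
Push ¬ through the quantifiers and connectives to reach negation normal form:
  (∃s ¬F(s,s)) ∧ (∃q ¬F(q,q)) ∧ (∀t F(t,t)) ∧ (∃k ∀n (¬F(n,n) ∨ ¬F(n,k)))
All bound variables are already distinct, so no renaming is needed.
Pull the quantifiers to the front (each side's bound variable is not free in the other side):
  ∃s ∃q ∀t ∃k ∀n (¬F(s,s) ∧ ¬F(q,q) ∧ F(t,t) ∧ (¬F(n,n) ∨ ¬F(n,k)))
The quantifier ∀t sits under an even number of negations (counting the antecedent side of each →), so it remains universal.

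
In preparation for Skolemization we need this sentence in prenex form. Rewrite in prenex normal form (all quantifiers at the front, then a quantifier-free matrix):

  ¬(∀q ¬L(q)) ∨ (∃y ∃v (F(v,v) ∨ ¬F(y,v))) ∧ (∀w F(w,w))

∃q ∃y ∃v ∀w (L(q) ∨ (F(v,v) ∨ ¬F(y,v)) ∧ F(w,w))

Drive negations inward (¬∀x A ≡ ∃x ¬A, ¬∃x A ≡ ∀x ¬A, De Morgan for ∧/∨):
  (∃q L(q)) ∨ (∃y ∃v (F(v,v) ∨ ¬F(y,v))) ∧ (∀w F(w,w))
All bound variables are already distinct, so no renaming is needed.
Finally move all quantifiers to the prefix:
  ∃q ∃y ∃v ∀w (L(q) ∨ (F(v,v) ∨ ¬F(y,v)) ∧ F(w,w))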